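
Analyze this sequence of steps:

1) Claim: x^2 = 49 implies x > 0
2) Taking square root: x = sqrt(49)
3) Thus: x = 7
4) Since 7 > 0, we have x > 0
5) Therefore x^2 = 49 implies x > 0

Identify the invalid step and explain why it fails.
Step 2: Taking square root: x = sqrt(49)

Step 2 takes the square root and assumes the positive root only. The equation x^2 = 49 actually has two solutions: x = 7 and x = -7. The proof silently assumes x > 0 without justification, then uses this assumption to conclude x > 0, which is circular. The counterexample x = -7 shows the claim is false.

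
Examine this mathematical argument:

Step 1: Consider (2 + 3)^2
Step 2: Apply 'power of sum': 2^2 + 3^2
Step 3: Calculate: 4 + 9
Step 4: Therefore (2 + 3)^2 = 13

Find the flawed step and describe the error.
Step 2: Apply 'power of sum': 2^2 + 3^2

Step 2 incorrectly applies a non-existent rule '(a+b)^n = a^n + b^n'. This is false in general. The correct expansion uses the binomial theorem. The actual value is (2 + 3)^2 = 5^2 = 25, not 13.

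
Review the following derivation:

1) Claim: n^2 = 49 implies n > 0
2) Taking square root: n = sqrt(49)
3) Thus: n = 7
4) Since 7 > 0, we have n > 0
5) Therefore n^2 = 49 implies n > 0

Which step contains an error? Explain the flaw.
Step 2: Taking square root: n = sqrt(49)

Step 2 takes the square root and assumes the positive root only. The equation n^2 = 49 actually has two solutions: n = 7 and n = -7. The proof silently assumes n > 0 without justification, then uses this assumption to conclude n > 0, which is circular. The counterexample n = -7 shows the claim is false.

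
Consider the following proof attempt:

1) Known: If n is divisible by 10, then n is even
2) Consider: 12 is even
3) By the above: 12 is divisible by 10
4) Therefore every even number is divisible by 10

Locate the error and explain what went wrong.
Step 3: By the above: 12 is divisible by 10

Step 3 commits the fallacy of affirming the consequent. The known fact 'divisible by 10 → even' does NOT imply 'even → divisible by 10'. That would be the converse, which is false. For example, 12 is even but 12 ÷ 10 = 1.20, which is not an integer.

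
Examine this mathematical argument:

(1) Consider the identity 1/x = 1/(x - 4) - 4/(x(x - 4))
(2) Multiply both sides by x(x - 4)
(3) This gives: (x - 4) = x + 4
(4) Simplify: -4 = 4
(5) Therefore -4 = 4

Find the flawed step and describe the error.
Step 3: This gives: (x - 4) = x + 4

Step 3 makes a sign error when clearing denominators. Multiplying -4/(x(x - 4)) by x(x - 4) gives -4, not +4. The correct result is (x - 4) = x - 4, which is trivially true, not (x - 4) = x + 4. (Step 1 is a valid identity: 1/(x - 4) - 4/(x(x - 4)) = (x - 4)/(x(x - 4)) = 1/x.)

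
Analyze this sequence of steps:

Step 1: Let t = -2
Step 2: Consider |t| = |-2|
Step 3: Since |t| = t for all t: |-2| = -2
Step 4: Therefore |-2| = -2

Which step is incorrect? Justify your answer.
Step 3: Since |t| = t for all t: |-2| = -2

Step 3 incorrectly states that |t| = t for all t. The correct definition is |t| = t when t >= 0, and |t| = -t when t < 0. Since -2 < 0, we have |-2| = -(-2) = 2, not -2.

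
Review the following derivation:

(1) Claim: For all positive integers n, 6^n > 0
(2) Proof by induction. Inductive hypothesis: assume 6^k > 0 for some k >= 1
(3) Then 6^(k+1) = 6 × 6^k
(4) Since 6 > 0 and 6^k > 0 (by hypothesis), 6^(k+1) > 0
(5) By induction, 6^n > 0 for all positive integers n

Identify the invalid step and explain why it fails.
Step 5: By induction, 6^n > 0 for all positive integers n

Step 5 concludes the proof by induction, but no base case was ever established. A valid induction proof requires: (1) a base case proving 6^1 > 0, and (2) an inductive step showing IF 6^k > 0 THEN 6^(k+1) > 0. Steps 2-4 correctly establish the inductive step, but without the base case the conclusion in step 5 does not follow.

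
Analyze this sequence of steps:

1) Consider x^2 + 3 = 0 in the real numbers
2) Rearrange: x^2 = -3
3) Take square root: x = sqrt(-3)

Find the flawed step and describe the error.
Step 3: Take square root: x = sqrt(-3)

Step 3 takes the square root of -3, which is negative. In the real number system, the square root of a negative number is undefined. The equation x^2 + 3 = 0 has no real solutions. Square roots of negative numbers only exist in the complex numbers.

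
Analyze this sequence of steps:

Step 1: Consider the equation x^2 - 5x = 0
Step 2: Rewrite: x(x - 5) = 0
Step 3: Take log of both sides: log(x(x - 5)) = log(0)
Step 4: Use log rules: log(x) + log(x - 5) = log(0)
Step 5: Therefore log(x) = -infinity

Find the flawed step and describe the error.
Step 3: Take log of both sides: log(x(x - 5)) = log(0)

Step 3 takes the logarithm of both sides, resulting in log(0) on the right side. The logarithm is only defined for positive numbers; log(0) is undefined (approaches negative infinity). This operation is invalid.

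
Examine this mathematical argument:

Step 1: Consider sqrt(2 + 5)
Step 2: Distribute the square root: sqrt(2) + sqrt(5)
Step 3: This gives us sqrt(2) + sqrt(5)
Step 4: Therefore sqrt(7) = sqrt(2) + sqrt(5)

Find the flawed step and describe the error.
Step 2: Distribute the square root: sqrt(2) + sqrt(5)

Step 2 incorrectly 'distributes' the square root over addition. The square root function does not distribute: sqrt(a + b) ≠ sqrt(a) + sqrt(b). In fact, sqrt(2 + 5) = sqrt(7) ≈ 2.6458, while sqrt(2) + sqrt(5) ≈ 3.6503.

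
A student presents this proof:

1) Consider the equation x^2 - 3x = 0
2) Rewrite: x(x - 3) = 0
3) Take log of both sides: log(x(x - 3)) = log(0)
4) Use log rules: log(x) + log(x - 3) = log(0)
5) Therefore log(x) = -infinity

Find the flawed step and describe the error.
Step 3: Take log of both sides: log(x(x - 3)) = log(0)

Step 3 takes the logarithm of both sides, resulting in log(0) on the right side. The logarithm is only defined for positive numbers; log(0) is undefined (approaches negative infinity). This operation is invalid.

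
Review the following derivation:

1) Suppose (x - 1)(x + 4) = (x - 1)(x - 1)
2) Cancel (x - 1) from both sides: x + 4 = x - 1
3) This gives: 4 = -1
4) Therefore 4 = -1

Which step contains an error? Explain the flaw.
Step 2: Cancel (x - 1) from both sides: x + 4 = x - 1

Step 2 cancels (x - 1) from both sides. This is only valid if (x - 1) ≠ 0, i.e., x ≠ 1. When x = 1, both sides equal zero regardless of the other factors. The correct approach requires considering x = 1 as a separate case.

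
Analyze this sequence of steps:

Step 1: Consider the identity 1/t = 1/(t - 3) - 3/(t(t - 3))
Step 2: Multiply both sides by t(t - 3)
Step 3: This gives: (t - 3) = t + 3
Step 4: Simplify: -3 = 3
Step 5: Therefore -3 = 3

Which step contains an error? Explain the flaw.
Step 3: This gives: (t - 3) = t + 3

Step 3 makes a sign error when clearing denominators. Multiplying -3/(t(t - 3)) by t(t - 3) gives -3, not +3. The correct result is (t - 3) = t - 3, which is trivially true, not (t - 3) = t + 3. (Step 1 is a valid identity: 1/(t - 3) - 3/(t(t - 3)) = (t - 3)/(t(t - 3)) = 1/t.)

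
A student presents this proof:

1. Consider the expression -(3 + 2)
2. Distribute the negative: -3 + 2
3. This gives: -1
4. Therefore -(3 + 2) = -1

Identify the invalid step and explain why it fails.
Step 2: Distribute the negative: -3 + 2

Step 2 incorrectly distributes the negative sign. The correct distribution is -(3 + 2) = -3 - 2 = -5. The negative must be applied to both terms, not just the first. The error treats -(3 + 2) as -3 + 2, which equals -1 instead of -5.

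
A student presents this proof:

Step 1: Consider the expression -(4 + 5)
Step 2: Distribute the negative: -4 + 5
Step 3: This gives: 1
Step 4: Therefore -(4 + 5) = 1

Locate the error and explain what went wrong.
Step 2: Distribute the negative: -4 + 5

Step 2 incorrectly distributes the negative sign. The correct distribution is -(4 + 5) = -4 - 5 = -9. The negative must be applied to both terms, not just the first. The error treats -(4 + 5) as -4 + 5, which equals 1 instead of -9.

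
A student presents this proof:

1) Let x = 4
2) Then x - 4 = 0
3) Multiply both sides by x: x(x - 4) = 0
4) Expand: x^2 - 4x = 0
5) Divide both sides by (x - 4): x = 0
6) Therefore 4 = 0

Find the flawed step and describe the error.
Step 5: Divide both sides by (x - 4): x = 0

Step 5 divides both sides by (x - 4). However, since x = 4, we have (x - 4) = 0. Division by zero is undefined, making this step invalid.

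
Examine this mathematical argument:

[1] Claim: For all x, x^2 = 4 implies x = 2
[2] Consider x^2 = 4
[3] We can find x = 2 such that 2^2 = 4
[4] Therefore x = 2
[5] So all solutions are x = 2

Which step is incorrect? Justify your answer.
Step 4: Therefore x = 2

Step 4 incorrectly concludes that x = 2 is the only solution. The proof shows that x = 2 is A solution (existence), but does not show it is the ONLY solution (uniqueness). In fact, x = -2 is also a solution since (-2)^2 = 4. Finding one solution doesn't prove there are no others.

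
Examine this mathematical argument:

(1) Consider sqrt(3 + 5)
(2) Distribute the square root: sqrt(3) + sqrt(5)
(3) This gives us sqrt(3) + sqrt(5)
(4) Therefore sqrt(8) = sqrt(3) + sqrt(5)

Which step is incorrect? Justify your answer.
Step 2: Distribute the square root: sqrt(3) + sqrt(5)

Step 2 incorrectly 'distributes' the square root over addition. The square root function does not distribute: sqrt(a + b) ≠ sqrt(a) + sqrt(b). In fact, sqrt(3 + 5) = sqrt(8) ≈ 2.8284, while sqrt(3) + sqrt(5) ≈ 3.9681.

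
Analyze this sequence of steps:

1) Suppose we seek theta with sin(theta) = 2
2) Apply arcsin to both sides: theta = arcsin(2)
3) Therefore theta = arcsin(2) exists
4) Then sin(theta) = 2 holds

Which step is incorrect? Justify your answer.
Step 2: Apply arcsin to both sides: theta = arcsin(2)

Step 2 applies arcsin to 2. However, arcsin(x) is only defined for x in [-1, 1] because sin(theta) can only produce values in that range. Since |2| > 1, arcsin(2) is undefined. There is no angle whose sine equals 2.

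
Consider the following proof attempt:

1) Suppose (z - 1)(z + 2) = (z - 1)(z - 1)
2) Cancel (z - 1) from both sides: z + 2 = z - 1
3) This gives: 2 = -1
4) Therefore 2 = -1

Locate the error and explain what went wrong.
Step 2: Cancel (z - 1) from both sides: z + 2 = z - 1

Step 2 cancels (z - 1) from both sides. This is only valid if (z - 1) ≠ 0, i.e., z ≠ 1. When z = 1, both sides equal zero regardless of the other factors. The correct approach requires considering z = 1 as a separate case.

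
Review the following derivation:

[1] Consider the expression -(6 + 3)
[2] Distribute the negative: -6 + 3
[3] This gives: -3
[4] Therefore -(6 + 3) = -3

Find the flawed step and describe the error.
Step 2: Distribute the negative: -6 + 3

Step 2 incorrectly distributes the negative sign. The correct distribution is -(6 + 3) = -6 - 3 = -9. The negative must be applied to both terms, not just the first. The error treats -(6 + 3) as -6 + 3, which equals -3 instead of -9.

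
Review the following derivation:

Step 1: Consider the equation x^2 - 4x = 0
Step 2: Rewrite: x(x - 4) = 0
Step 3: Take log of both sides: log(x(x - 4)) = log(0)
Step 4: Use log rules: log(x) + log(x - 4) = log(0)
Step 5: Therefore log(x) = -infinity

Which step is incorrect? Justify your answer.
Step 3: Take log of both sides: log(x(x - 4)) = log(0)

Step 3 takes the logarithm of both sides, resulting in log(0) on the right side. The logarithm is only defined for positive numbers; log(0) is undefined (approaches negative infinity). This operation is invalid.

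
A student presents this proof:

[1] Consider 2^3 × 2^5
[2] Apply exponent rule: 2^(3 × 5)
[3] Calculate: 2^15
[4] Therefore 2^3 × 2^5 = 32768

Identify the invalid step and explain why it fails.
Step 2: Apply exponent rule: 2^(3 × 5)

Step 2 incorrectly states that a^b × a^c = a^(b×c). The correct rule is a^b × a^c = a^(b+c). The actual value is 2^3 × 2^5 = 2^8 = 256, not 2^15 = 32768.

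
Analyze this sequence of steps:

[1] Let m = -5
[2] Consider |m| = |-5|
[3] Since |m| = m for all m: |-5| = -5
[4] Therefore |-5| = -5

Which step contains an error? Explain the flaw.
Step 3: Since |m| = m for all m: |-5| = -5

Step 3 incorrectly states that |m| = m for all m. The correct definition is |m| = m when m >= 0, and |m| = -m when m < 0. Since -5 < 0, we have |-5| = -(-5) = 5, not -5.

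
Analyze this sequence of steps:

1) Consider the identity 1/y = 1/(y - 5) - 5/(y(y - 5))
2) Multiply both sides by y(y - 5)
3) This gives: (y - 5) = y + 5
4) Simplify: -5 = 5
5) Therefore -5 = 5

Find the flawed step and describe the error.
Step 3: This gives: (y - 5) = y + 5

Step 3 makes a sign error when clearing denominators. Multiplying -5/(y(y - 5)) by y(y - 5) gives -5, not +5. The correct result is (y - 5) = y - 5, which is trivially true, not (y - 5) = y + 5. (Step 1 is a valid identity: 1/(y - 5) - 5/(y(y - 5)) = (y - 5)/(y(y - 5)) = 1/y.)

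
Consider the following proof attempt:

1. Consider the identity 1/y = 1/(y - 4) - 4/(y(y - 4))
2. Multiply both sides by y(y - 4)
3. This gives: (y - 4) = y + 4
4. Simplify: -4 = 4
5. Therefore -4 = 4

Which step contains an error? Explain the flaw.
Step 3: This gives: (y - 4) = y + 4

Step 3 makes a sign error when clearing denominators. Multiplying -4/(y(y - 4)) by y(y - 4) gives -4, not +4. The correct result is (y - 4) = y - 4, which is trivially true, not (y - 4) = y + 4. (Step 1 is a valid identity: 1/(y - 4) - 4/(y(y - 4)) = (y - 4)/(y(y - 4)) = 1/y.)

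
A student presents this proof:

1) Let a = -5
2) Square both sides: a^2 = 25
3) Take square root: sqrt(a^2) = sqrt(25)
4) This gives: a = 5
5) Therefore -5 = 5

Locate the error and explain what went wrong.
Step 4: This gives: a = 5

Step 4 incorrectly states that sqrt(a^2) = a. The correct identity is sqrt(a^2) = |a|. Since a = -5 < 0, we have sqrt(a^2) = |-5| = 5, not a = -5.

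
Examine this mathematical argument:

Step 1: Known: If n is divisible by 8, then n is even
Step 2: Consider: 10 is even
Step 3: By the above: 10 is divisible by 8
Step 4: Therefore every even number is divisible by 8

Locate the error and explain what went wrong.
Step 3: By the above: 10 is divisible by 8

Step 3 commits the fallacy of affirming the consequent. The known fact 'divisible by 8 → even' does NOT imply 'even → divisible by 8'. That would be the converse, which is false. For example, 10 is even but 10 ÷ 8 = 1.25, which is not an integer.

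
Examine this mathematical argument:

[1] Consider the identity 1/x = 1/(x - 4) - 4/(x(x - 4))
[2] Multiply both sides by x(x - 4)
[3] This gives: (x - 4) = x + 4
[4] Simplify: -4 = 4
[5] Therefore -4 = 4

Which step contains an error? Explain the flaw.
Step 3: This gives: (x - 4) = x + 4

Step 3 makes a sign error when clearing denominators. Multiplying -4/(x(x - 4)) by x(x - 4) gives -4, not +4. The correct result is (x - 4) = x - 4, which is trivially true, not (x - 4) = x + 4. (Step 1 is a valid identity: 1/(x - 4) - 4/(x(x - 4)) = (x - 4)/(x(x - 4)) = 1/x.)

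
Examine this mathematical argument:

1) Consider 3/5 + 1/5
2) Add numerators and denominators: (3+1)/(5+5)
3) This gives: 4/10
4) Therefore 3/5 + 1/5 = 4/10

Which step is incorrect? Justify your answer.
Step 2: Add numerators and denominators: (3+1)/(5+5)

Step 2 incorrectly adds fractions by separately adding numerators and denominators. This is wrong. The correct method requires a common denominator: 3/5 + 1/5 = (3×5 + 1×5)/(5×5) = 20/25 = 4/5. The method used gives 4/10, which is different.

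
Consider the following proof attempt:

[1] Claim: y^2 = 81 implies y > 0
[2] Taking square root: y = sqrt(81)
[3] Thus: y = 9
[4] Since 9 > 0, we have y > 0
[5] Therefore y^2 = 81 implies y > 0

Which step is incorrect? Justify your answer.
Step 2: Taking square root: y = sqrt(81)

Step 2 takes the square root and assumes the positive root only. The equation y^2 = 81 actually has two solutions: y = 9 and y = -9. The proof silently assumes y > 0 without justification, then uses this assumption to conclude y > 0, which is circular. The counterexample y = -9 shows the claim is false.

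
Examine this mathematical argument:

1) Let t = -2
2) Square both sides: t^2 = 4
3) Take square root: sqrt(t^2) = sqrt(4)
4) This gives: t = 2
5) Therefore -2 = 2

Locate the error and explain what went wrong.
Step 4: This gives: t = 2

Step 4 incorrectly states that sqrt(t^2) = t. The correct identity is sqrt(t^2) = |t|. Since t = -2 < 0, we have sqrt(t^2) = |-2| = 2, not t = -2.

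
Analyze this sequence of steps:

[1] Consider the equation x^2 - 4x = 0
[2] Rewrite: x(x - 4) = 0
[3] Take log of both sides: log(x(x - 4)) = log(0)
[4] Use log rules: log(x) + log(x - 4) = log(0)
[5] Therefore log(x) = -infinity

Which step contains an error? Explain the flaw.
Step 3: Take log of both sides: log(x(x - 4)) = log(0)

Step 3 takes the logarithm of both sides, resulting in log(0) on the right side. The logarithm is only defined for positive numbers; log(0) is undefined (approaches negative infinity). This operation is invalid.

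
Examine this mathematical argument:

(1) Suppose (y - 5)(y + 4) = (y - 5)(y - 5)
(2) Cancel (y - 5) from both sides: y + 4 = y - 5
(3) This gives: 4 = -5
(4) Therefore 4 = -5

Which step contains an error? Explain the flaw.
Step 2: Cancel (y - 5) from both sides: y + 4 = y - 5

Step 2 cancels (y - 5) from both sides. This is only valid if (y - 5) ≠ 0, i.e., y ≠ 5. When y = 5, both sides equal zero regardless of the other factors. The correct approach requires considering y = 5 as a separate case.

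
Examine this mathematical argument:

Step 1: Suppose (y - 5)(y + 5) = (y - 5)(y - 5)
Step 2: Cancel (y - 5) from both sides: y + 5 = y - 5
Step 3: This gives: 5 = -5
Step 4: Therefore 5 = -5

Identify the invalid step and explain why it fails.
Step 2: Cancel (y - 5) from both sides: y + 5 = y - 5

Step 2 cancels (y - 5) from both sides. This is only valid if (y - 5) ≠ 0, i.e., y ≠ 5. When y = 5, both sides equal zero regardless of the other factors. The correct approach requires considering y = 5 as a separate case.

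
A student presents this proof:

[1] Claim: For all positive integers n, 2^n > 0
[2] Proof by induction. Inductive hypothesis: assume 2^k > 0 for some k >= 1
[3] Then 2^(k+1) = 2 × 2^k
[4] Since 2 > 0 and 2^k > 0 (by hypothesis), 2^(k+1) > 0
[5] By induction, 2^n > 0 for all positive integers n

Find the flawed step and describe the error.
Step 5: By induction, 2^n > 0 for all positive integers n

Step 5 concludes the proof by induction, but no base case was ever established. A valid induction proof requires: (1) a base case proving 2^1 > 0, and (2) an inductive step showing IF 2^k > 0 THEN 2^(k+1) > 0. Steps 2-4 correctly establish the inductive step, but without the base case the conclusion in step 5 does not follow.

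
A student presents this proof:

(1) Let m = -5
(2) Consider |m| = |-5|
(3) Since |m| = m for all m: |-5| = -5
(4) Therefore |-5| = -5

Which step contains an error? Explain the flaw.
Step 3: Since |m| = m for all m: |-5| = -5

Step 3 incorrectly states that |m| = m for all m. The correct definition is |m| = m when m >= 0, and |m| = -m when m < 0. Since -5 < 0, we have |-5| = -(-5) = 5, not -5.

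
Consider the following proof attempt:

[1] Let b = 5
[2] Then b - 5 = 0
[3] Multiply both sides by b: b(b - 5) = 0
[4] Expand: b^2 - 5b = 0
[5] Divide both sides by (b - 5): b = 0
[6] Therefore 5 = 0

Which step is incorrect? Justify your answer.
Step 5: Divide both sides by (b - 5): b = 0

Step 5 divides both sides by (b - 5). However, since b = 5, we have (b - 5) = 0. Division by zero is undefined, making this step invalid.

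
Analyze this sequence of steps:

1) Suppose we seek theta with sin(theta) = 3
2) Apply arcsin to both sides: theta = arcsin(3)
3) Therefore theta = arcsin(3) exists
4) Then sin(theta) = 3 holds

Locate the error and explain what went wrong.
Step 2: Apply arcsin to both sides: theta = arcsin(3)

Step 2 applies arcsin to 3. However, arcsin(x) is only defined for x in [-1, 1] because sin(theta) can only produce values in that range. Since |3| > 1, arcsin(3) is undefined. There is no angle whose sine equals 3.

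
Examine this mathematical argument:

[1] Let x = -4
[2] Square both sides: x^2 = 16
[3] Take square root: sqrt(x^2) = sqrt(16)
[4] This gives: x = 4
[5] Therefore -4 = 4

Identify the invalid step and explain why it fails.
Step 4: This gives: x = 4

Step 4 incorrectly states that sqrt(x^2) = x. The correct identity is sqrt(x^2) = |x|. Since x = -4 < 0, we have sqrt(x^2) = |-4| = 4, not x = -4.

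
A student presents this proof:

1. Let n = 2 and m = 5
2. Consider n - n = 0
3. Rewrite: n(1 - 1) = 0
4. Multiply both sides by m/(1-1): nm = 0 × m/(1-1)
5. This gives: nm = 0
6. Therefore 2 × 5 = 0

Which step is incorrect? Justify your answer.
Step 4: Multiply both sides by m/(1-1): nm = 0 × m/(1-1)

Step 4 multiplies both sides by m/(1-1). However, 1-1 = 0, so this is multiplication by m/0, which is undefined. We cannot multiply by an undefined expression.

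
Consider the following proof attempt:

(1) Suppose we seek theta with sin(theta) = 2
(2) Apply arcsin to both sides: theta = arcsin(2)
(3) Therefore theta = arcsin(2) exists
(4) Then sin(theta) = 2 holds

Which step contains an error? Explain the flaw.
Step 2: Apply arcsin to both sides: theta = arcsin(2)

Step 2 applies arcsin to 2. However, arcsin(x) is only defined for x in [-1, 1] because sin(theta) can only produce values in that range. Since |2| > 1, arcsin(2) is undefined. There is no angle whose sine equals 2.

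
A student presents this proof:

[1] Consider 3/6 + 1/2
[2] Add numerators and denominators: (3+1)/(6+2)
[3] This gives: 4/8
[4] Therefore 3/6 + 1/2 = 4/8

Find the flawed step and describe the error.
Step 2: Add numerators and denominators: (3+1)/(6+2)

Step 2 incorrectly adds fractions by separately adding numerators and denominators. This is wrong. The correct method requires a common denominator: 3/6 + 1/2 = (3×2 + 1×6)/(6×2) = 12/12 = 1. The method used gives 4/8, which is different.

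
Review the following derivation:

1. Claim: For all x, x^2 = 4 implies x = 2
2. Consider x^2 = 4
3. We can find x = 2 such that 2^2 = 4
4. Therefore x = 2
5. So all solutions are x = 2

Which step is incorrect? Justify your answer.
Step 4: Therefore x = 2

Step 4 incorrectly concludes that x = 2 is the only solution. The proof shows that x = 2 is A solution (existence), but does not show it is the ONLY solution (uniqueness). In fact, x = -2 is also a solution since (-2)^2 = 4. Finding one solution doesn't prove there are no others.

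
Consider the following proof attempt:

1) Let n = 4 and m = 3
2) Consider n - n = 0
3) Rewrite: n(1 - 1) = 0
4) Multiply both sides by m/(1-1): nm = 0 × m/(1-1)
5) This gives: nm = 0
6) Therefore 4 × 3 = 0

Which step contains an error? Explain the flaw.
Step 4: Multiply both sides by m/(1-1): nm = 0 × m/(1-1)

Step 4 multiplies both sides by m/(1-1). However, 1-1 = 0, so this is multiplication by m/0, which is undefined. We cannot multiply by an undefined expression.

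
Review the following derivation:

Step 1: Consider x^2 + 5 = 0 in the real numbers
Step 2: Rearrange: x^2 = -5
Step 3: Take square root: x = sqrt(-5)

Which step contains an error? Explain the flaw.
Step 3: Take square root: x = sqrt(-5)

Step 3 takes the square root of -5, which is negative. In the real number system, the square root of a negative number is undefined. The equation x^2 + 5 = 0 has no real solutions. Square roots of negative numbers only exist in the complex numbers.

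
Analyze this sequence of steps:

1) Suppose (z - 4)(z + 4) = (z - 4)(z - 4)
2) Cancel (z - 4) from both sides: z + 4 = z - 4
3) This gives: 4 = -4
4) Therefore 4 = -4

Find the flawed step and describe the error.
Step 2: Cancel (z - 4) from both sides: z + 4 = z - 4

Step 2 cancels (z - 4) from both sides. This is only valid if (z - 4) ≠ 0, i.e., z ≠ 4. When z = 4, both sides equal zero regardless of the other factors. The correct approach requires considering z = 4 as a separate case.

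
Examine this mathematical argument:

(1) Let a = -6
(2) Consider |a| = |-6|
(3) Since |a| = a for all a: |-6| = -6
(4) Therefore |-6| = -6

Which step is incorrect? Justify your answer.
Step 3: Since |a| = a for all a: |-6| = -6

Step 3 incorrectly states that |a| = a for all a. The correct definition is |a| = a when a >= 0, and |a| = -a when a < 0. Since -6 < 0, we have |-6| = -(-6) = 6, not -6.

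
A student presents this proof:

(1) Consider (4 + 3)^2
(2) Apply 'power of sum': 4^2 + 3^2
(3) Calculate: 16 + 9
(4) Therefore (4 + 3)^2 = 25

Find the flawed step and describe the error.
Step 2: Apply 'power of sum': 4^2 + 3^2

Step 2 incorrectly applies a non-existent rule '(a+b)^n = a^n + b^n'. This is false in general. The correct expansion uses the binomial theorem. The actual value is (4 + 3)^2 = 7^2 = 49, not 25.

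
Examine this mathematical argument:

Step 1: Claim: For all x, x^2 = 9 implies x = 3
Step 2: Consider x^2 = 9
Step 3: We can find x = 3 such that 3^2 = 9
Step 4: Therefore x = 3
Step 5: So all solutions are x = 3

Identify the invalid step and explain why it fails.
Step 4: Therefore x = 3

Step 4 incorrectly concludes that x = 3 is the only solution. The proof shows that x = 3 is A solution (existence), but does not show it is the ONLY solution (uniqueness). In fact, x = -3 is also a solution since (-3)^2 = 9. Finding one solution doesn't prove there are no others.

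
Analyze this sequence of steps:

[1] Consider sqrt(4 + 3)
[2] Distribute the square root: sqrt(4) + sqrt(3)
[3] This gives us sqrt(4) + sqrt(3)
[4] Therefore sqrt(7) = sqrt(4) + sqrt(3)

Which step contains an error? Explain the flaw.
Step 2: Distribute the square root: sqrt(4) + sqrt(3)

Step 2 incorrectly 'distributes' the square root over addition. The square root function does not distribute: sqrt(a + b) ≠ sqrt(a) + sqrt(b). In fact, sqrt(4 + 3) = sqrt(7) ≈ 2.6458, while sqrt(4) + sqrt(3) ≈ 3.7321.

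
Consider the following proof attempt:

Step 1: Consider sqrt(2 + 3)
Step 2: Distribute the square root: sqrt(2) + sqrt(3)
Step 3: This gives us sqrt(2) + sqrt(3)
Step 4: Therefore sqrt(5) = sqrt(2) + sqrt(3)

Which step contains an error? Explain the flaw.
Step 2: Distribute the square root: sqrt(2) + sqrt(3)

Step 2 incorrectly 'distributes' the square root over addition. The square root function does not distribute: sqrt(a + b) ≠ sqrt(a) + sqrt(b). In fact, sqrt(2 + 3) = sqrt(5) ≈ 2.2361, while sqrt(2) + sqrt(3) ≈ 3.1463.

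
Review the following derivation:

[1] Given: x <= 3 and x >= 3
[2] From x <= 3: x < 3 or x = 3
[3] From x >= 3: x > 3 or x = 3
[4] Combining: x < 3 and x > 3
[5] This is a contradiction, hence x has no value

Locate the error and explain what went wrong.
Step 4: Combining: x < 3 and x > 3

Step 4 incorrectly combines the conditions. From x <= 3 and x >= 3, the intersection is x = 3. The error treats the 'or' cases as 'and' requirements. The correct conclusion is that x = 3 is the unique solution, not that no solution exists.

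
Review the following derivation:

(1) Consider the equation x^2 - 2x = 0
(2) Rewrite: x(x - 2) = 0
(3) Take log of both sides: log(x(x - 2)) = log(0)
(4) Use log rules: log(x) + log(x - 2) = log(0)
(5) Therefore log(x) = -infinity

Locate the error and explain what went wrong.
Step 3: Take log of both sides: log(x(x - 2)) = log(0)

Step 3 takes the logarithm of both sides, resulting in log(0) on the right side. The logarithm is only defined for positive numbers; log(0) is undefined (approaches negative infinity). This operation is invalid.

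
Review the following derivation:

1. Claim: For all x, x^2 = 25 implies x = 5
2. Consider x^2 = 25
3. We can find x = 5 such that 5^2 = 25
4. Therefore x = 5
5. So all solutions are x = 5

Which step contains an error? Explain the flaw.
Step 4: Therefore x = 5

Step 4 incorrectly concludes that x = 5 is the only solution. The proof shows that x = 5 is A solution (existence), but does not show it is the ONLY solution (uniqueness). In fact, x = -5 is also a solution since (-5)^2 = 25. Finding one solution doesn't prove there are no others.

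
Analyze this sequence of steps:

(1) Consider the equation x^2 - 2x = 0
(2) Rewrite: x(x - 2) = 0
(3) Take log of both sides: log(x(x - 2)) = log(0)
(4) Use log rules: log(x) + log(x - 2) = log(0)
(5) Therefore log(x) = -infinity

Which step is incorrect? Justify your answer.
Step 3: Take log of both sides: log(x(x - 2)) = log(0)

Step 3 takes the logarithm of both sides, resulting in log(0) on the right side. The logarithm is only defined for positive numbers; log(0) is undefined (approaches negative infinity). This operation is invalid.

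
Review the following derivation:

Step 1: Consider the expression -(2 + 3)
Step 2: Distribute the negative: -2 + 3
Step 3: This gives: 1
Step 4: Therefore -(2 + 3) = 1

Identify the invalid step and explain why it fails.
Step 2: Distribute the negative: -2 + 3

Step 2 incorrectly distributes the negative sign. The correct distribution is -(2 + 3) = -2 - 3 = -5. The negative must be applied to both terms, not just the first. The error treats -(2 + 3) as -2 + 3, which equals 1 instead of -5.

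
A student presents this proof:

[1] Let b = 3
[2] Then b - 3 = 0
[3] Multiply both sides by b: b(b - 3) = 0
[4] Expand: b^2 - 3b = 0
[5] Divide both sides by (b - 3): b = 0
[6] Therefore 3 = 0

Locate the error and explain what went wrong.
Step 5: Divide both sides by (b - 3): b = 0

Step 5 divides both sides by (b - 3). However, since b = 3, we have (b - 3) = 0. Division by zero is undefined, making this step invalid.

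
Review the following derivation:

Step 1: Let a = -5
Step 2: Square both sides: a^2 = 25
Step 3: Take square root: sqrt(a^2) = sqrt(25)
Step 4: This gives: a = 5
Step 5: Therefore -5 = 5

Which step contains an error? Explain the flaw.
Step 4: This gives: a = 5

Step 4 incorrectly states that sqrt(a^2) = a. The correct identity is sqrt(a^2) = |a|. Since a = -5 < 0, we have sqrt(a^2) = |-5| = 5, not a = -5.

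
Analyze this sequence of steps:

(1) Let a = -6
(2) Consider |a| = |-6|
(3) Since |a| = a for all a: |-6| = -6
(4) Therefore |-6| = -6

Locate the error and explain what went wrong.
Step 3: Since |a| = a for all a: |-6| = -6

Step 3 incorrectly states that |a| = a for all a. The correct definition is |a| = a when a >= 0, and |a| = -a when a < 0. Since -6 < 0, we have |-6| = -(-6) = 6, not -6.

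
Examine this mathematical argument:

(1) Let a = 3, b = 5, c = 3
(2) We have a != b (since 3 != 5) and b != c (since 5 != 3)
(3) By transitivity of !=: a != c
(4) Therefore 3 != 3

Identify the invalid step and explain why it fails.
Step 3: By transitivity of !=: a != c

Step 3 incorrectly applies transitivity to the '!=' relation. Transitivity states: if a R b and b R c, then a R c. However, '!=' is not transitive. Counterexample: 3 != 5 and 5 != 3, but 3 = 3 (both equal 3). Transitivity holds for relations like <, <=, =, but not for !=.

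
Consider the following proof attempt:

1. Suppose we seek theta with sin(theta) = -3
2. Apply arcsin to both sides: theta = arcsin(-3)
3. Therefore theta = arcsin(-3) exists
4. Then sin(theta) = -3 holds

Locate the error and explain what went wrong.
Step 2: Apply arcsin to both sides: theta = arcsin(-3)

Step 2 applies arcsin to -3. However, arcsin(x) is only defined for x in [-1, 1] because sin(theta) can only produce values in that range. Since |-3| > 1, arcsin(-3) is undefined. There is no angle whose sine equals -3.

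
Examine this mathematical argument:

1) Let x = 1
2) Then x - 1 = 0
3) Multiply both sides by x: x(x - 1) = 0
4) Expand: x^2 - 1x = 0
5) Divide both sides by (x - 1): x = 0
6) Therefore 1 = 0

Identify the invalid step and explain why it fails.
Step 5: Divide both sides by (x - 1): x = 0

Step 5 divides both sides by (x - 1). However, since x = 1, we have (x - 1) = 0. Division by zero is undefined, making this step invalid.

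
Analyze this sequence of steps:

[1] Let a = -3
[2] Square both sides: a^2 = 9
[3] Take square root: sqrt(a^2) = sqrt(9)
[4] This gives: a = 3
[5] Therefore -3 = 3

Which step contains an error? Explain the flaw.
Step 4: This gives: a = 3

Step 4 incorrectly states that sqrt(a^2) = a. The correct identity is sqrt(a^2) = |a|. Since a = -3 < 0, we have sqrt(a^2) = |-3| = 3, not a = -3.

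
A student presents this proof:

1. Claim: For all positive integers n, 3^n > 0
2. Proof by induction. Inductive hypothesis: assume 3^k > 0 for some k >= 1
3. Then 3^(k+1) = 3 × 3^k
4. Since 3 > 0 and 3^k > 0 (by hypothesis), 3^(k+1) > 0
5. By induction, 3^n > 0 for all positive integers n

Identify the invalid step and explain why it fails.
Step 5: By induction, 3^n > 0 for all positive integers n

Step 5 concludes the proof by induction, but no base case was ever established. A valid induction proof requires: (1) a base case proving 3^1 > 0, and (2) an inductive step showing IF 3^k > 0 THEN 3^(k+1) > 0. Steps 2-4 correctly establish the inductive step, but without the base case the conclusion in step 5 does not follow.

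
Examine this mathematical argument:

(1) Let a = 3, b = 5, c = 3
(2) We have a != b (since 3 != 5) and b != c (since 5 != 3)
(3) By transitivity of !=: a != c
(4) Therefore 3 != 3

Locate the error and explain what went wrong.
Step 3: By transitivity of !=: a != c

Step 3 incorrectly applies transitivity to the '!=' relation. Transitivity states: if a R b and b R c, then a R c. However, '!=' is not transitive. Counterexample: 3 != 5 and 5 != 3, but 3 = 3 (both equal 3). Transitivity holds for relations like <, <=, =, but not for !=.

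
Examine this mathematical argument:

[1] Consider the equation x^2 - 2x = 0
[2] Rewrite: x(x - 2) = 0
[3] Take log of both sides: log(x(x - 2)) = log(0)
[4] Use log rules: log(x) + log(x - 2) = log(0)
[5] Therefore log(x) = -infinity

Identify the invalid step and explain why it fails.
Step 3: Take log of both sides: log(x(x - 2)) = log(0)

Step 3 takes the logarithm of both sides, resulting in log(0) on the right side. The logarithm is only defined for positive numbers; log(0) is undefined (approaches negative infinity). This operation is invalid.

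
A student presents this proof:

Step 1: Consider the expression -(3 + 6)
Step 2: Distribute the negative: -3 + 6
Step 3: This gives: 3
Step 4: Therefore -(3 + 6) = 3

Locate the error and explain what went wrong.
Step 2: Distribute the negative: -3 + 6

Step 2 incorrectly distributes the negative sign. The correct distribution is -(3 + 6) = -3 - 6 = -9. The negative must be applied to both terms, not just the first. The error treats -(3 + 6) as -3 + 6, which equals 3 instead of -9.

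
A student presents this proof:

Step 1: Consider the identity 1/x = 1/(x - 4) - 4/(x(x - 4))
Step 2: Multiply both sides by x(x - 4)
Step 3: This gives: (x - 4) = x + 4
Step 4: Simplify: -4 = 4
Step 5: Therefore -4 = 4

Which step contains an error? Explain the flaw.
Step 3: This gives: (x - 4) = x + 4

Step 3 makes a sign error when clearing denominators. Multiplying -4/(x(x - 4)) by x(x - 4) gives -4, not +4. The correct result is (x - 4) = x - 4, which is trivially true, not (x - 4) = x + 4. (Step 1 is a valid identity: 1/(x - 4) - 4/(x(x - 4)) = (x - 4)/(x(x - 4)) = 1/x.)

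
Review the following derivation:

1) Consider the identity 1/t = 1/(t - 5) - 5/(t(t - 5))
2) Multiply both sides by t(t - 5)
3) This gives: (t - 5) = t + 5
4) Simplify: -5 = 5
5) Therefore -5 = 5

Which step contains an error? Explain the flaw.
Step 3: This gives: (t - 5) = t + 5

Step 3 makes a sign error when clearing denominators. Multiplying -5/(t(t - 5)) by t(t - 5) gives -5, not +5. The correct result is (t - 5) = t - 5, which is trivially true, not (t - 5) = t + 5. (Step 1 is a valid identity: 1/(t - 5) - 5/(t(t - 5)) = (t - 5)/(t(t - 5)) = 1/t.)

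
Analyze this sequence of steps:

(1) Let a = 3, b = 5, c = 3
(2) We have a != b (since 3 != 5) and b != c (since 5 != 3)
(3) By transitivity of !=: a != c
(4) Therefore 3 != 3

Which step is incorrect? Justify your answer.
Step 3: By transitivity of !=: a != c

Step 3 incorrectly applies transitivity to the '!=' relation. Transitivity states: if a R b and b R c, then a R c. However, '!=' is not transitive. Counterexample: 3 != 5 and 5 != 3, but 3 = 3 (both equal 3). Transitivity holds for relations like <, <=, =, but not for !=.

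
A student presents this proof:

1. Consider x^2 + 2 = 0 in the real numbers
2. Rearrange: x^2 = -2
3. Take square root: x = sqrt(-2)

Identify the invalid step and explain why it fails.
Step 3: Take square root: x = sqrt(-2)

Step 3 takes the square root of -2, which is negative. In the real number system, the square root of a negative number is undefined. The equation x^2 + 2 = 0 has no real solutions. Square roots of negative numbers only exist in the complex numbers.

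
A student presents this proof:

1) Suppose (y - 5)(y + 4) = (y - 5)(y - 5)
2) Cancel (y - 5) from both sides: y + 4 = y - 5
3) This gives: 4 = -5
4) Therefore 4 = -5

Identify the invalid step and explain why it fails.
Step 2: Cancel (y - 5) from both sides: y + 4 = y - 5

Step 2 cancels (y - 5) from both sides. This is only valid if (y - 5) ≠ 0, i.e., y ≠ 5. When y = 5, both sides equal zero regardless of the other factors. The correct approach requires considering y = 5 as a separate case.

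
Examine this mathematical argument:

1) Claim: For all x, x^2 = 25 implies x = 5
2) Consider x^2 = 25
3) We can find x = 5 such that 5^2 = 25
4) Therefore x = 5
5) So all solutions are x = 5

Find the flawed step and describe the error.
Step 4: Therefore x = 5

Step 4 incorrectly concludes that x = 5 is the only solution. The proof shows that x = 5 is A solution (existence), but does not show it is the ONLY solution (uniqueness). In fact, x = -5 is also a solution since (-5)^2 = 25. Finding one solution doesn't prove there are no others.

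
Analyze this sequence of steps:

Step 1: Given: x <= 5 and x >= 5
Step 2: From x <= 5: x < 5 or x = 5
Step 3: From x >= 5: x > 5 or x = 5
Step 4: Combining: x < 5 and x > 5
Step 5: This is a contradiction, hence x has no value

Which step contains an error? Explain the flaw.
Step 4: Combining: x < 5 and x > 5

Step 4 incorrectly combines the conditions. From x <= 5 and x >= 5, the intersection is x = 5. The error treats the 'or' cases as 'and' requirements. The correct conclusion is that x = 5 is the unique solution, not that no solution exists.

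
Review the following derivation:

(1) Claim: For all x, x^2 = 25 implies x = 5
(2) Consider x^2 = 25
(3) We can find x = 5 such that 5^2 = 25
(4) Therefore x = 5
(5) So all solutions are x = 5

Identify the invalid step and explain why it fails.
Step 4: Therefore x = 5

Step 4 incorrectly concludes that x = 5 is the only solution. The proof shows that x = 5 is A solution (existence), but does not show it is the ONLY solution (uniqueness). In fact, x = -5 is also a solution since (-5)^2 = 25. Finding one solution doesn't prove there are no others.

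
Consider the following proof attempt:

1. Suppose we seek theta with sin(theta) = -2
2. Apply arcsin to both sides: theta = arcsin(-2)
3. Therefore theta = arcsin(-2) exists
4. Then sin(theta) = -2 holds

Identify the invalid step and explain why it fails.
Step 2: Apply arcsin to both sides: theta = arcsin(-2)

Step 2 applies arcsin to -2. However, arcsin(x) is only defined for x in [-1, 1] because sin(theta) can only produce values in that range. Since |-2| > 1, arcsin(-2) is undefined. There is no angle whose sine equals -2.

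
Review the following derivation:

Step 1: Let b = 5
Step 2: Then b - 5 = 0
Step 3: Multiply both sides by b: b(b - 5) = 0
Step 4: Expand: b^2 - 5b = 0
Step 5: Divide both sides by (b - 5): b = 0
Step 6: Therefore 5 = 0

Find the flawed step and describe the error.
Step 5: Divide both sides by (b - 5): b = 0

Step 5 divides both sides by (b - 5). However, since b = 5, we have (b - 5) = 0. Division by zero is undefined, making this step invalid.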